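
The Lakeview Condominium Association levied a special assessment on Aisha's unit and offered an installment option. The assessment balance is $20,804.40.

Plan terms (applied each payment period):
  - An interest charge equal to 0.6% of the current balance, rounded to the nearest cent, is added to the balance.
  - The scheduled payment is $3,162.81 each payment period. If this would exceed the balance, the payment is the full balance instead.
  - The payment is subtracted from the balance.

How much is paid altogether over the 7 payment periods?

$21,291.56

Payment period 1: $20,804.40 +$124.83 interest = $20,929.23; pay $3,162.81 → $17,766.42
Payment period 2: $17,766.42 +$106.60 interest = $17,873.02; pay $3,162.81 → $14,710.21
Payment period 3: $14,710.21 +$88.26 interest = $14,798.47; pay $3,162.81 → $11,635.66
Payment period 4: $11,635.66 +$69.81 interest = $11,705.47; pay $3,162.81 → $8,542.66
Payment period 5: $8,542.66 +$51.26 interest = $8,593.92; pay $3,162.81 → $5,431.11
Payment period 6: $5,431.11 +$32.59 interest = $5,463.70; pay $3,162.81 → $2,300.89
Payment period 7: $2,300.89 +$13.81 interest = $2,314.70; pay $2,314.70 → $0.00
Total paid: $21,291.56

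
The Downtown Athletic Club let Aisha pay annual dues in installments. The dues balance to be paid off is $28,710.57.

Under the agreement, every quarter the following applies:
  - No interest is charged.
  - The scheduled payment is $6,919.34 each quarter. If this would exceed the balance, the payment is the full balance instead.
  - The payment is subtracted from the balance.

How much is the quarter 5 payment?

$1,033.21

# | Opening | Payment | End bal
1 | $28,710.57 | $6,919.34 | $21,791.23
2 | $21,791.23 | $6,919.34 | $14,871.89
3 | $14,871.89 | $6,919.34 | $7,952.55
4 | $7,952.55 | $6,919.34 | $1,033.21
5 | $1,033.21 | $1,033.21 | $0.00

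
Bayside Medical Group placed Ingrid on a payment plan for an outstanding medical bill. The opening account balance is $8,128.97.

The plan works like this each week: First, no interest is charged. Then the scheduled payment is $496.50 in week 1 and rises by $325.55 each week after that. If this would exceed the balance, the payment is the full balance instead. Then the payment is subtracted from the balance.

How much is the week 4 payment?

Week 1: $8,128.97 − $496.50 → $7,632.47
Week 2: $7,632.47 − $822.05 → $6,810.42
Week 3: $6,810.42 − $1,147.60 → $5,662.82
Week 4: $5,662.82 − $1,473.15 → $4,189.67

$1,473.15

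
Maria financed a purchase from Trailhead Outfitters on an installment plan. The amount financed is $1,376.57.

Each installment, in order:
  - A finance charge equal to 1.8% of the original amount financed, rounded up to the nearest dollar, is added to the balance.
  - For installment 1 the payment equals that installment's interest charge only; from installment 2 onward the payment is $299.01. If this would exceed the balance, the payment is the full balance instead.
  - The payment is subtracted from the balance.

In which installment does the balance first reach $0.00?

Installment 1: opening $1,376.57; interest $25.00 → $1,401.57; payment $25.00; balance $1,376.57
Installment 2: opening $1,376.57; interest $25.00 → $1,401.57; payment $299.01; balance $1,102.56
Installment 3: opening $1,102.56; interest $25.00 → $1,127.56; payment $299.01; balance $828.55
Installment 4: opening $828.55; interest $25.00 → $853.55; payment $299.01; balance $554.54
Installment 5: opening $554.54; interest $25.00 → $579.54; payment $299.01; balance $280.53
Installment 6: opening $280.53; interest $25.00 → $305.53; payment $299.01; balance $6.52
Installment 7: opening $6.52; interest $25.00 → $31.52; payment $31.52; balance $0.00
Balance reaches $0.00 in installment 7.

7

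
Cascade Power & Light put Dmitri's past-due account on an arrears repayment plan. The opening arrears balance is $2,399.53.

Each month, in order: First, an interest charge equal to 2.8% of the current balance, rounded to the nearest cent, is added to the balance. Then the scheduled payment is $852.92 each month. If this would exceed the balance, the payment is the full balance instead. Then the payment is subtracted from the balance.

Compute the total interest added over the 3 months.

$134.95

Month 1: opening $2,399.53; interest $67.19 → $2,466.72; payment $852.92; balance $1,613.80
Month 2: opening $1,613.80; interest $45.19 → $1,658.99; payment $852.92; balance $806.07
Month 3: opening $806.07; interest $22.57 → $828.64; payment $828.64; balance $0.00
Total interest: $67.19 + $45.19 + $22.57 = $134.95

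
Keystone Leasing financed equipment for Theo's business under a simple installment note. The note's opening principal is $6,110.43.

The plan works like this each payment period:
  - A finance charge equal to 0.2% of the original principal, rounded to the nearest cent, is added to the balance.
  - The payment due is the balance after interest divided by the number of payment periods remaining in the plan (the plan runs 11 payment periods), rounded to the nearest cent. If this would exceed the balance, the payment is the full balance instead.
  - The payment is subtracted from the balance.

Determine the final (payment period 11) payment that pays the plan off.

$592.39

Payment period 1: opening $6,110.43; interest $12.22 → $6,122.65; payment $556.60; balance $5,566.05
Payment period 2: opening $5,566.05; interest $12.22 → $5,578.27; payment $557.83; balance $5,020.44
Payment period 3: opening $5,020.44; interest $12.22 → $5,032.66; payment $559.18; balance $4,473.48
Payment period 4: opening $4,473.48; interest $12.22 → $4,485.70; payment $560.71; balance $3,924.99
Payment period 5: opening $3,924.99; interest $12.22 → $3,937.21; payment $562.46; balance $3,374.75
Payment period 6: opening $3,374.75; interest $12.22 → $3,386.97; payment $564.50; balance $2,822.47
Payment period 7: opening $2,822.47; interest $12.22 → $2,834.69; payment $566.94; balance $2,267.75
Payment period 8: opening $2,267.75; interest $12.22 → $2,279.97; payment $569.99; balance $1,709.98
Payment period 9: opening $1,709.98; interest $12.22 → $1,722.20; payment $574.07; balance $1,148.13
Payment period 10: opening $1,148.13; interest $12.22 → $1,160.35; payment $580.18; balance $580.17
Payment period 11: opening $580.17; interest $12.22 → $592.39; payment $592.39; balance $0.00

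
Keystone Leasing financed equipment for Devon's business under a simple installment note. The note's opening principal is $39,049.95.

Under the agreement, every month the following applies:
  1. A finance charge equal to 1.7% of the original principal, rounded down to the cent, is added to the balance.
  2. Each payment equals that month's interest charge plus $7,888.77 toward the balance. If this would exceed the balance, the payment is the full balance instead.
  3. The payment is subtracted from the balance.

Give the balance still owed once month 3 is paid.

$15,383.64

Month 1: opening $39,049.95; interest $663.84 → $39,713.79; payment $8,552.61; balance $31,161.18
Month 2: opening $31,161.18; interest $663.84 → $31,825.02; payment $8,552.61; balance $23,272.41
Month 3: opening $23,272.41; interest $663.84 → $23,936.25; payment $8,552.61; balance $15,383.64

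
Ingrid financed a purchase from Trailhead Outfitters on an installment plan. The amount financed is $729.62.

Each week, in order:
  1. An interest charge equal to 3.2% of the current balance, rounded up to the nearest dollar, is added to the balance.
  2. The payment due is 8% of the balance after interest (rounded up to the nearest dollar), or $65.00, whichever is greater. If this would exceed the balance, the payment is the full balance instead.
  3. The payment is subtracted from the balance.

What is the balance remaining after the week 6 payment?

$462.62

Week 1: opening $729.62; interest $24.00 → $753.62; payment $65.00; balance $688.62
Week 2: opening $688.62; interest $23.00 → $711.62; payment $65.00; balance $646.62
Week 3: opening $646.62; interest $21.00 → $667.62; payment $65.00; balance $602.62
Week 4: opening $602.62; interest $20.00 → $622.62; payment $65.00; balance $557.62
Week 5: opening $557.62; interest $18.00 → $575.62; payment $65.00; balance $510.62
Week 6: opening $510.62; interest $17.00 → $527.62; payment $65.00; balance $462.62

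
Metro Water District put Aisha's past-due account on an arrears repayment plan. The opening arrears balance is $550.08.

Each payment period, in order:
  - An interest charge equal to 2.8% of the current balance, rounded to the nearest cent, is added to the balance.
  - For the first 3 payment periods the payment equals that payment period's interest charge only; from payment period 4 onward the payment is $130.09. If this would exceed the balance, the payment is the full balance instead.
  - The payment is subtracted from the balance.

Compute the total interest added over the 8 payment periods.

$90.19

# | Opening | Interest | Payment | End bal
1 | $550.08 | $15.40 | $15.40 | $550.08
2 | $550.08 | $15.40 | $15.40 | $550.08
3 | $550.08 | $15.40 | $15.40 | $550.08
4 | $550.08 | $15.40 | $130.09 | $435.39
5 | $435.39 | $12.19 | $130.09 | $317.49
6 | $317.49 | $8.89 | $130.09 | $196.29
7 | $196.29 | $5.50 | $130.09 | $71.70
8 | $71.70 | $2.01 | $73.71 | $0.00
Total interest: $15.40 + $15.40 + $15.40 + $15.40 + $12.19 + $8.89 + $5.50 + $2.01 = $90.19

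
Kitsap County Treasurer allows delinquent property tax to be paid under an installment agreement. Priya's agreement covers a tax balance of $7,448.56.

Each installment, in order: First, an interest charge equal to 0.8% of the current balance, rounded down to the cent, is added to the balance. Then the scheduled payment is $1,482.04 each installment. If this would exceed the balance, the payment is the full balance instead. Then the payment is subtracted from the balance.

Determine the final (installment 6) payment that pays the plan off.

Installment 1: $7,448.56 +$59.58 interest = $7,508.14; pay $1,482.04 → $6,026.10
Installment 2: $6,026.10 +$48.20 interest = $6,074.30; pay $1,482.04 → $4,592.26
Installment 3: $4,592.26 +$36.73 interest = $4,628.99; pay $1,482.04 → $3,146.95
Installment 4: $3,146.95 +$25.17 interest = $3,172.12; pay $1,482.04 → $1,690.08
Installment 5: $1,690.08 +$13.52 interest = $1,703.60; pay $1,482.04 → $221.56
Installment 6: $221.56 +$1.77 interest = $223.33; pay $223.33 → $0.00

$223.33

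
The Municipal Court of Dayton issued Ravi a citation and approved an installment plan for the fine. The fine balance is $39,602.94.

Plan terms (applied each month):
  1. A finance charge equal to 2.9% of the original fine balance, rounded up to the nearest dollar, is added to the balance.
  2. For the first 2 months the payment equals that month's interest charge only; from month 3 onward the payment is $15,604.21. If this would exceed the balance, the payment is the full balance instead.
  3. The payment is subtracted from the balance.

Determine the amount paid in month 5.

Month 1: $39,602.94 +$1,149.00 interest = $40,751.94; pay $1,149.00 → $39,602.94
Month 2: $39,602.94 +$1,149.00 interest = $40,751.94; pay $1,149.00 → $39,602.94
Month 3: $39,602.94 +$1,149.00 interest = $40,751.94; pay $15,604.21 → $25,147.73
Month 4: $25,147.73 +$1,149.00 interest = $26,296.73; pay $15,604.21 → $10,692.52
Month 5: $10,692.52 +$1,149.00 interest = $11,841.52; pay $11,841.52 → $0.00

$11,841.52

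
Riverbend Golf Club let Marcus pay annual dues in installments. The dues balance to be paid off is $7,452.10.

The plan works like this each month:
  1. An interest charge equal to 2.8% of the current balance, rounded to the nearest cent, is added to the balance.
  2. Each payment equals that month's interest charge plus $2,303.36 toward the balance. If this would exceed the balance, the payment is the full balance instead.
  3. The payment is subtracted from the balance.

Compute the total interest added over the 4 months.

Month 1: $7,452.10 +$208.66 interest = $7,660.76; pay $2,512.02 → $5,148.74
Month 2: $5,148.74 +$144.16 interest = $5,292.90; pay $2,447.52 → $2,845.38
Month 3: $2,845.38 +$79.67 interest = $2,925.05; pay $2,383.03 → $542.02
Month 4: $542.02 +$15.18 interest = $557.20; pay $557.20 → $0.00
Total interest: $208.66 + $144.16 + $79.67 + $15.18 = $447.67

$447.67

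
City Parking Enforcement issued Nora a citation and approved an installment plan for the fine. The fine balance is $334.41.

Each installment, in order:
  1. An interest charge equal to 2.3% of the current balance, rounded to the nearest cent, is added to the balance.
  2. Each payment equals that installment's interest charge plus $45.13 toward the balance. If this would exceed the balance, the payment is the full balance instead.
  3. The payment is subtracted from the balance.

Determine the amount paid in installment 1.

$52.82

Installment 1: $334.41 +$7.69 interest = $342.10; pay $52.82 → $289.28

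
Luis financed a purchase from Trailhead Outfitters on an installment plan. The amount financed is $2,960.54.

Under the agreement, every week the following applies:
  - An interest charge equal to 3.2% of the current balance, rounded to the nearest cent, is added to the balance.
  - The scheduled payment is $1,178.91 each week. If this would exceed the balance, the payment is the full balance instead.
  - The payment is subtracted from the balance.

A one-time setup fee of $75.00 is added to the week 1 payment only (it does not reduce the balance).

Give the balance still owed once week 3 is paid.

$0.00

Week 1: $2,960.54 +$94.74 interest = $3,055.28; pay $1,178.91 (+ $75.00 fee) → $1,876.37
Week 2: $1,876.37 +$60.04 interest = $1,936.41; pay $1,178.91 → $757.50
Week 3: $757.50 +$24.24 interest = $781.74; pay $781.74 → $0.00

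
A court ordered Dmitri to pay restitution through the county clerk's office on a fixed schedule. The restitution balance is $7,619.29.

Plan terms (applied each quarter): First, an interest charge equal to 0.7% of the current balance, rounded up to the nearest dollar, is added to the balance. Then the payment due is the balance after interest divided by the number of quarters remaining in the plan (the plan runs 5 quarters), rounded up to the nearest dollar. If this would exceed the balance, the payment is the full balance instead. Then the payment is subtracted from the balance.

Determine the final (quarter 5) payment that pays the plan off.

$1,577.29

Quarter 1: opening $7,619.29; interest $54.00 → $7,673.29; payment $1,535.00; balance $6,138.29
Quarter 2: opening $6,138.29; interest $43.00 → $6,181.29; payment $1,546.00; balance $4,635.29
Quarter 3: opening $4,635.29; interest $33.00 → $4,668.29; payment $1,557.00; balance $3,111.29
Quarter 4: opening $3,111.29; interest $22.00 → $3,133.29; payment $1,567.00; balance $1,566.29
Quarter 5: opening $1,566.29; interest $11.00 → $1,577.29; payment $1,577.29; balance $0.00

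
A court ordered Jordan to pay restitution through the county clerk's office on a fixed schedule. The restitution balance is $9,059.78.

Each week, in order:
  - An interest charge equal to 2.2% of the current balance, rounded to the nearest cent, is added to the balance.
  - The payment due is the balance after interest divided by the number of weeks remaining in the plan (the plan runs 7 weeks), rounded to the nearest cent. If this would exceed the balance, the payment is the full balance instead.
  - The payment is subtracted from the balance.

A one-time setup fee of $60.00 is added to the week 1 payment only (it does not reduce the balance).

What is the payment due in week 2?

$1,351.83

Week 1: opening $9,059.78; interest $199.32 → $9,259.10; payment $1,322.73 (+ $60.00 fee); balance $7,936.37
Week 2: opening $7,936.37; interest $174.60 → $8,110.97; payment $1,351.83; balance $6,759.14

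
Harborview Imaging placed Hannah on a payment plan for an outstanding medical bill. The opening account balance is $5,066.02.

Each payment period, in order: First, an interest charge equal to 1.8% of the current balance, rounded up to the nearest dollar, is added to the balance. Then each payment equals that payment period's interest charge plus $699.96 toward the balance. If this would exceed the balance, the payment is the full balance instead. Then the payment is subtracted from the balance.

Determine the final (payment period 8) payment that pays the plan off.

$169.30

Payment period 1: opening $5,066.02; interest $92.00 → $5,158.02; payment $791.96; balance $4,366.06
Payment period 2: opening $4,366.06; interest $79.00 → $4,445.06; payment $778.96; balance $3,666.10
Payment period 3: opening $3,666.10; interest $66.00 → $3,732.10; payment $765.96; balance $2,966.14
Payment period 4: opening $2,966.14; interest $54.00 → $3,020.14; payment $753.96; balance $2,266.18
Payment period 5: opening $2,266.18; interest $41.00 → $2,307.18; payment $740.96; balance $1,566.22
Payment period 6: opening $1,566.22; interest $29.00 → $1,595.22; payment $728.96; balance $866.26
Payment period 7: opening $866.26; interest $16.00 → $882.26; payment $715.96; balance $166.30
Payment period 8: opening $166.30; interest $3.00 → $169.30; payment $169.30; balance $0.00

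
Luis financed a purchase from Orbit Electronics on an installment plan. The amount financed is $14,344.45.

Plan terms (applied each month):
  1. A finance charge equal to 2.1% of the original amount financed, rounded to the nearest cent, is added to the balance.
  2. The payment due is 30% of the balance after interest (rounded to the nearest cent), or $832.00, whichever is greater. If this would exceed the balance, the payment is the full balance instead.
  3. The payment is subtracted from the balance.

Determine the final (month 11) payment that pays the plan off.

Month 1: opening $14,344.45; interest $301.23 → $14,645.68; payment $4,393.70; balance $10,251.98
Month 2: opening $10,251.98; interest $301.23 → $10,553.21; payment $3,165.96; balance $7,387.25
Month 3: opening $7,387.25; interest $301.23 → $7,688.48; payment $2,306.54; balance $5,381.94
Month 4: opening $5,381.94; interest $301.23 → $5,683.17; payment $1,704.95; balance $3,978.22
Month 5: opening $3,978.22; interest $301.23 → $4,279.45; payment $1,283.84; balance $2,995.61
Month 6: opening $2,995.61; interest $301.23 → $3,296.84; payment $989.05; balance $2,307.79
Month 7: opening $2,307.79; interest $301.23 → $2,609.02; payment $832.00; balance $1,777.02
Month 8: opening $1,777.02; interest $301.23 → $2,078.25; payment $832.00; balance $1,246.25
Month 9: opening $1,246.25; interest $301.23 → $1,547.48; payment $832.00; balance $715.48
Month 10: opening $715.48; interest $301.23 → $1,016.71; payment $832.00; balance $184.71
Month 11: opening $184.71; interest $301.23 → $485.94; payment $485.94; balance $0.00

$485.94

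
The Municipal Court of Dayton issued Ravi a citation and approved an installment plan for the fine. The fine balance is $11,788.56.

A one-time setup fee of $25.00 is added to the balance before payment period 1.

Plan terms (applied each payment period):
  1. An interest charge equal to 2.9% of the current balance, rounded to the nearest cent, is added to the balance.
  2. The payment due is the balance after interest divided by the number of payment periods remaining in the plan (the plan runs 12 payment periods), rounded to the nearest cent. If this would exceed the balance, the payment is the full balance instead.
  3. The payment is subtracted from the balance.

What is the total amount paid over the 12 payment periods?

# | Opening | Interest | Payment | End bal
1 | $11,813.56 | $342.59 | $1,013.01 | $11,143.14
2 | $11,143.14 | $323.15 | $1,042.39 | $10,423.90
3 | $10,423.90 | $302.29 | $1,072.62 | $9,653.57
4 | $9,653.57 | $279.95 | $1,103.72 | $8,829.80
5 | $8,829.80 | $256.06 | $1,135.73 | $7,950.13
6 | $7,950.13 | $230.55 | $1,168.67 | $7,012.01
7 | $7,012.01 | $203.35 | $1,202.56 | $6,012.80
8 | $6,012.80 | $174.37 | $1,237.43 | $4,949.74
9 | $4,949.74 | $143.54 | $1,273.32 | $3,819.96
10 | $3,819.96 | $110.78 | $1,310.25 | $2,620.49
11 | $2,620.49 | $75.99 | $1,348.24 | $1,348.24
12 | $1,348.24 | $39.10 | $1,387.34 | $0.00
Total paid: $14,295.28

$14,295.28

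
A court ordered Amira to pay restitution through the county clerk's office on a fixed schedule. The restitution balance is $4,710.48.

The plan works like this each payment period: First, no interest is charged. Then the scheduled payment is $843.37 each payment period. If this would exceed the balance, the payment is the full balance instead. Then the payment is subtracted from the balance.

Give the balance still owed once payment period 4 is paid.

$1,337.00

Payment period 1: $4,710.48 − $843.37 → $3,867.11
Payment period 2: $3,867.11 − $843.37 → $3,023.74
Payment period 3: $3,023.74 − $843.37 → $2,180.37
Payment period 4: $2,180.37 − $843.37 → $1,337.00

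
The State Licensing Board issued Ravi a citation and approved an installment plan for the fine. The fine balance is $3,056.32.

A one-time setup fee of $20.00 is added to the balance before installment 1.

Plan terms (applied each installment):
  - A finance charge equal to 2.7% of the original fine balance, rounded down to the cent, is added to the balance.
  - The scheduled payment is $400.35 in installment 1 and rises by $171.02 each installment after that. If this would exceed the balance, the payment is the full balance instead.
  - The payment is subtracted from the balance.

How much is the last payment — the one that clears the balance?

$861.40

# | Opening | Interest | Payment | End bal
1 | $3,076.32 | $82.52 | $400.35 | $2,758.49
2 | $2,758.49 | $82.52 | $571.37 | $2,269.64
3 | $2,269.64 | $82.52 | $742.39 | $1,609.77
4 | $1,609.77 | $82.52 | $913.41 | $778.88
5 | $778.88 | $82.52 | $861.40 | $0.00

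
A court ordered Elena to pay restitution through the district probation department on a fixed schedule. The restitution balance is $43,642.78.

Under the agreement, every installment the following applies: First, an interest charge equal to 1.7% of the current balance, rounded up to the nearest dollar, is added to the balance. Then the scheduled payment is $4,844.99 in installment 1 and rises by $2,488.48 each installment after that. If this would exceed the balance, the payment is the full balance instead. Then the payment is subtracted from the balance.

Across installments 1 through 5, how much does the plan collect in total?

Installment 1: opening $43,642.78; interest $742.00 → $44,384.78; payment $4,844.99; balance $39,539.79
Installment 2: opening $39,539.79; interest $673.00 → $40,212.79; payment $7,333.47; balance $32,879.32
Installment 3: opening $32,879.32; interest $559.00 → $33,438.32; payment $9,821.95; balance $23,616.37
Installment 4: opening $23,616.37; interest $402.00 → $24,018.37; payment $12,310.43; balance $11,707.94
Installment 5: opening $11,707.94; interest $200.00 → $11,907.94; payment $11,907.94; balance $0.00
Total paid: $46,218.78

$46,218.78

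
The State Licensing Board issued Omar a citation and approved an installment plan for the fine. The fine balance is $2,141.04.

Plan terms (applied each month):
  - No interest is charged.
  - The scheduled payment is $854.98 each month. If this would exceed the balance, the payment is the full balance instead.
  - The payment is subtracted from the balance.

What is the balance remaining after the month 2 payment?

$431.08

Month 1: opening $2,141.04; payment $854.98; balance $1,286.06
Month 2: opening $1,286.06; payment $854.98; balance $431.08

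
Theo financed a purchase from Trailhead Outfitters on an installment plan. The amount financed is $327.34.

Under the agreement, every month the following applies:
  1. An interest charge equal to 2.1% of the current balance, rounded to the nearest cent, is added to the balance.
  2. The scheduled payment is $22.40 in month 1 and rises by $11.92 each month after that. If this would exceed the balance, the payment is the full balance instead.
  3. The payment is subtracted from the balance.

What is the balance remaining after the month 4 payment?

Month 1: opening $327.34; interest $6.87 → $334.21; payment $22.40; balance $311.81
Month 2: opening $311.81; interest $6.55 → $318.36; payment $34.32; balance $284.04
Month 3: opening $284.04; interest $5.96 → $290.00; payment $46.24; balance $243.76
Month 4: opening $243.76; interest $5.12 → $248.88; payment $58.16; balance $190.72

$190.72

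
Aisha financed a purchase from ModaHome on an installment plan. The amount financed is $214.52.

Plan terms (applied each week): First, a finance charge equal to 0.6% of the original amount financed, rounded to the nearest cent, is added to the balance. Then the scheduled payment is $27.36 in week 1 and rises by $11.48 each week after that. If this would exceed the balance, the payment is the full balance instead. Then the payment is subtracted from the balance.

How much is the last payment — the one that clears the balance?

$42.65

# | Opening | Interest | Payment | End bal
1 | $214.52 | $1.29 | $27.36 | $188.45
2 | $188.45 | $1.29 | $38.84 | $150.90
3 | $150.90 | $1.29 | $50.32 | $101.87
4 | $101.87 | $1.29 | $61.80 | $41.36
5 | $41.36 | $1.29 | $42.65 | $0.00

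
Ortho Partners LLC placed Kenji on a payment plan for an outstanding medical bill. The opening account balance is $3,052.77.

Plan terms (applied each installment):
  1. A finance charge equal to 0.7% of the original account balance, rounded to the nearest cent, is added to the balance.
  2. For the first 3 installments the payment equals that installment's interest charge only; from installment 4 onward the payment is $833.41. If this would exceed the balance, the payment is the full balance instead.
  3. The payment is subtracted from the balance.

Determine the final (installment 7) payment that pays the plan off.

Installment 1: opening $3,052.77; interest $21.37 → $3,074.14; payment $21.37; balance $3,052.77
Installment 2: opening $3,052.77; interest $21.37 → $3,074.14; payment $21.37; balance $3,052.77
Installment 3: opening $3,052.77; interest $21.37 → $3,074.14; payment $21.37; balance $3,052.77
Installment 4: opening $3,052.77; interest $21.37 → $3,074.14; payment $833.41; balance $2,240.73
Installment 5: opening $2,240.73; interest $21.37 → $2,262.10; payment $833.41; balance $1,428.69
Installment 6: opening $1,428.69; interest $21.37 → $1,450.06; payment $833.41; balance $616.65
Installment 7: opening $616.65; interest $21.37 → $638.02; payment $638.02; balance $0.00

$638.02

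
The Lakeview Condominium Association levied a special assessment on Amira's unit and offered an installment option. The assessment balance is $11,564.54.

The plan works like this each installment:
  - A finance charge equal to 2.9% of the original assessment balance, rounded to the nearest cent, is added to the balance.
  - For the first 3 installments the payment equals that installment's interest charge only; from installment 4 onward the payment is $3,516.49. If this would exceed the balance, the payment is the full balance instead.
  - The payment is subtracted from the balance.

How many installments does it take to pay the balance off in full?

Installment 1: opening $11,564.54; interest $335.37 → $11,899.91; payment $335.37; balance $11,564.54
Installment 2: opening $11,564.54; interest $335.37 → $11,899.91; payment $335.37; balance $11,564.54
Installment 3: opening $11,564.54; interest $335.37 → $11,899.91; payment $335.37; balance $11,564.54
Installment 4: opening $11,564.54; interest $335.37 → $11,899.91; payment $3,516.49; balance $8,383.42
Installment 5: opening $8,383.42; interest $335.37 → $8,718.79; payment $3,516.49; balance $5,202.30
Installment 6: opening $5,202.30; interest $335.37 → $5,537.67; payment $3,516.49; balance $2,021.18
Installment 7: opening $2,021.18; interest $335.37 → $2,356.55; payment $2,356.55; balance $0.00
Balance reaches $0.00 in installment 7.

7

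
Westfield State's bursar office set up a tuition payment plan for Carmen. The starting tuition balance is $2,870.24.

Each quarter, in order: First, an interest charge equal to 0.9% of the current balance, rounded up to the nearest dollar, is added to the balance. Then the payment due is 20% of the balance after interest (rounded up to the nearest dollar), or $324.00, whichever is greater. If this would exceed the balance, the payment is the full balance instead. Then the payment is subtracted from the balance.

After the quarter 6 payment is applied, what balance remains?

Quarter 1: $2,870.24 +$26.00 interest = $2,896.24; pay $580.00 → $2,316.24
Quarter 2: $2,316.24 +$21.00 interest = $2,337.24; pay $468.00 → $1,869.24
Quarter 3: $1,869.24 +$17.00 interest = $1,886.24; pay $378.00 → $1,508.24
Quarter 4: $1,508.24 +$14.00 interest = $1,522.24; pay $324.00 → $1,198.24
Quarter 5: $1,198.24 +$11.00 interest = $1,209.24; pay $324.00 → $885.24
Quarter 6: $885.24 +$8.00 interest = $893.24; pay $324.00 → $569.24

$569.24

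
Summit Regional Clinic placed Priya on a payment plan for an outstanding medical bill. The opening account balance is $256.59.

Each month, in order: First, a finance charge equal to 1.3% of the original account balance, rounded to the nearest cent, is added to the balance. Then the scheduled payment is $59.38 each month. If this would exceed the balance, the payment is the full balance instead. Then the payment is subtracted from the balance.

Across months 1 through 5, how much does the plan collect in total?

Month 1: $256.59 +$3.34 interest = $259.93; pay $59.38 → $200.55
Month 2: $200.55 +$3.34 interest = $203.89; pay $59.38 → $144.51
Month 3: $144.51 +$3.34 interest = $147.85; pay $59.38 → $88.47
Month 4: $88.47 +$3.34 interest = $91.81; pay $59.38 → $32.43
Month 5: $32.43 +$3.34 interest = $35.77; pay $35.77 → $0.00
Total paid: $273.29

$273.29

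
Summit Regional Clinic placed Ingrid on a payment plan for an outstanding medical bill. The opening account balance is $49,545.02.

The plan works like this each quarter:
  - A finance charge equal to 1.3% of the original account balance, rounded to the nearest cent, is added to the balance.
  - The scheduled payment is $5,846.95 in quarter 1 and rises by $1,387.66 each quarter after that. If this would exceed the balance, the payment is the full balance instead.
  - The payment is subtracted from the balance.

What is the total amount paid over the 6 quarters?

# | Opening | Interest | Payment | End bal
1 | $49,545.02 | $644.09 | $5,846.95 | $44,342.16
2 | $44,342.16 | $644.09 | $7,234.61 | $37,751.64
3 | $37,751.64 | $644.09 | $8,622.27 | $29,773.46
4 | $29,773.46 | $644.09 | $10,009.93 | $20,407.62
5 | $20,407.62 | $644.09 | $11,397.59 | $9,654.12
6 | $9,654.12 | $644.09 | $10,298.21 | $0.00
Total paid: $53,409.56

$53,409.56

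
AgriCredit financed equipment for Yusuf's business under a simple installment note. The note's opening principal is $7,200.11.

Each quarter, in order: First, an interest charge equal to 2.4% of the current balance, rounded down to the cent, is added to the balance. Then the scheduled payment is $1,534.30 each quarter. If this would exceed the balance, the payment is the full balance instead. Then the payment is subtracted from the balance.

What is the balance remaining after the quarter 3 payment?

Quarter 1: opening $7,200.11; interest $172.80 → $7,372.91; payment $1,534.30; balance $5,838.61
Quarter 2: opening $5,838.61; interest $140.12 → $5,978.73; payment $1,534.30; balance $4,444.43
Quarter 3: opening $4,444.43; interest $106.66 → $4,551.09; payment $1,534.30; balance $3,016.79

$3,016.79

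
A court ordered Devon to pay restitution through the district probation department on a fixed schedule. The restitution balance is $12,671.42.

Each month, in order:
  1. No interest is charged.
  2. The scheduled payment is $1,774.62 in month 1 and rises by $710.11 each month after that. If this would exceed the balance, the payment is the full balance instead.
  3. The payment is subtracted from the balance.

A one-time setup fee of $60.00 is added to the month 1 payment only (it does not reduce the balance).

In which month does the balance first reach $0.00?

5

Month 1: opening $12,671.42; payment $1,774.62 (+ $60.00 fee); balance $10,896.80
Month 2: opening $10,896.80; payment $2,484.73; balance $8,412.07
Month 3: opening $8,412.07; payment $3,194.84; balance $5,217.23
Month 4: opening $5,217.23; payment $3,904.95; balance $1,312.28
Month 5: opening $1,312.28; payment $1,312.28; balance $0.00
Balance reaches $0.00 in month 5.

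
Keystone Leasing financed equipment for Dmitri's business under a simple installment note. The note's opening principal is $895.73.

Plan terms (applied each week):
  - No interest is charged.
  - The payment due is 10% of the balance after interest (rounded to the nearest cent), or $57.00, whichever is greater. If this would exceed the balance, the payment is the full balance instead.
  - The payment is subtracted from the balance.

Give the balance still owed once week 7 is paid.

$414.92

Week 1: opening $895.73; payment $89.57; balance $806.16
Week 2: opening $806.16; payment $80.62; balance $725.54
Week 3: opening $725.54; payment $72.55; balance $652.99
Week 4: opening $652.99; payment $65.30; balance $587.69
Week 5: opening $587.69; payment $58.77; balance $528.92
Week 6: opening $528.92; payment $57.00; balance $471.92
Week 7: opening $471.92; payment $57.00; balance $414.92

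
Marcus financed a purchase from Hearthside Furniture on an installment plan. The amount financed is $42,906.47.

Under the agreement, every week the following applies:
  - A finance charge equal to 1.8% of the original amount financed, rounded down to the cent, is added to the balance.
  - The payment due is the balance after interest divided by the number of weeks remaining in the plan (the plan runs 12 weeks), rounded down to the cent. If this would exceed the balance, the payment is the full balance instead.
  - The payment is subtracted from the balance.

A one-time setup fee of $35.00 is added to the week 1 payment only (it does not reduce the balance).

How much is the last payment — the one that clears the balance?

$5,972.19

# | Opening | Interest | Payment | Fee | End bal
1 | $42,906.47 | $772.31 | $3,639.89 | $35.00 | $40,038.89
2 | $40,038.89 | $772.31 | $3,710.10 | — | $37,101.10
3 | $37,101.10 | $772.31 | $3,787.34 | — | $34,086.07
4 | $34,086.07 | $772.31 | $3,873.15 | — | $30,985.23
5 | $30,985.23 | $772.31 | $3,969.69 | — | $27,787.85
6 | $27,787.85 | $772.31 | $4,080.02 | — | $24,480.14
7 | $24,480.14 | $772.31 | $4,208.74 | — | $21,043.71
8 | $21,043.71 | $772.31 | $4,363.20 | — | $17,452.82
9 | $17,452.82 | $772.31 | $4,556.28 | — | $13,668.85
10 | $13,668.85 | $772.31 | $4,813.72 | — | $9,627.44
11 | $9,627.44 | $772.31 | $5,199.87 | — | $5,199.88
12 | $5,199.88 | $772.31 | $5,972.19 | — | $0.00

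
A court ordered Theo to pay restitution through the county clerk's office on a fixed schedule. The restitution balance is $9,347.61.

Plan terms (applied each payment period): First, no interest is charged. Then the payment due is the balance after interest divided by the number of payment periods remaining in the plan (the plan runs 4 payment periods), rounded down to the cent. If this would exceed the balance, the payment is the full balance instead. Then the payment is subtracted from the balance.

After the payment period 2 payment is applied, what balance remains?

Payment period 1: opening $9,347.61; payment $2,336.90; balance $7,010.71
Payment period 2: opening $7,010.71; payment $2,336.90; balance $4,673.81

$4,673.81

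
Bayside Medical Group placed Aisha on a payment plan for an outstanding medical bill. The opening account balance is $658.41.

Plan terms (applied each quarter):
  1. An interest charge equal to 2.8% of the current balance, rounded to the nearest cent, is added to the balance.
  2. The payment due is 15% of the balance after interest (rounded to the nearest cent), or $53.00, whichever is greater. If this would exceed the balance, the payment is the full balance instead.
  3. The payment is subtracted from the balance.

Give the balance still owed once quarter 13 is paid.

Quarter 1: $658.41 +$18.44 interest = $676.85; pay $101.53 → $575.32
Quarter 2: $575.32 +$16.11 interest = $591.43; pay $88.71 → $502.72
Quarter 3: $502.72 +$14.08 interest = $516.80; pay $77.52 → $439.28
Quarter 4: $439.28 +$12.30 interest = $451.58; pay $67.74 → $383.84
Quarter 5: $383.84 +$10.75 interest = $394.59; pay $59.19 → $335.40
Quarter 6: $335.40 +$9.39 interest = $344.79; pay $53.00 → $291.79
Quarter 7: $291.79 +$8.17 interest = $299.96; pay $53.00 → $246.96
Quarter 8: $246.96 +$6.91 interest = $253.87; pay $53.00 → $200.87
Quarter 9: $200.87 +$5.62 interest = $206.49; pay $53.00 → $153.49
Quarter 10: $153.49 +$4.30 interest = $157.79; pay $53.00 → $104.79
Quarter 11: $104.79 +$2.93 interest = $107.72; pay $53.00 → $54.72
Quarter 12: $54.72 +$1.53 interest = $56.25; pay $53.00 → $3.25
Quarter 13: $3.25 +$0.09 interest = $3.34; pay $3.34 → $0.00

$0.00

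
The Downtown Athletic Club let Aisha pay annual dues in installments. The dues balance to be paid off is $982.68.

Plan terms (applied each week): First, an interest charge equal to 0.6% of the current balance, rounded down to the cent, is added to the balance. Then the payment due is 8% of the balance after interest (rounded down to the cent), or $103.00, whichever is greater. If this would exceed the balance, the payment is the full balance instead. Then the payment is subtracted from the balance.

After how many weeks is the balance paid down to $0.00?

Week 1: opening $982.68; interest $5.89 → $988.57; payment $103.00; balance $885.57
Week 2: opening $885.57; interest $5.31 → $890.88; payment $103.00; balance $787.88
Week 3: opening $787.88; interest $4.72 → $792.60; payment $103.00; balance $689.60
Week 4: opening $689.60; interest $4.13 → $693.73; payment $103.00; balance $590.73
Week 5: opening $590.73; interest $3.54 → $594.27; payment $103.00; balance $491.27
Week 6: opening $491.27; interest $2.94 → $494.21; payment $103.00; balance $391.21
Week 7: opening $391.21; interest $2.34 → $393.55; payment $103.00; balance $290.55
Week 8: opening $290.55; interest $1.74 → $292.29; payment $103.00; balance $189.29
Week 9: opening $189.29; interest $1.13 → $190.42; payment $103.00; balance $87.42
Week 10: opening $87.42; interest $0.52 → $87.94; payment $87.94; balance $0.00
Balance reaches $0.00 in week 10.

10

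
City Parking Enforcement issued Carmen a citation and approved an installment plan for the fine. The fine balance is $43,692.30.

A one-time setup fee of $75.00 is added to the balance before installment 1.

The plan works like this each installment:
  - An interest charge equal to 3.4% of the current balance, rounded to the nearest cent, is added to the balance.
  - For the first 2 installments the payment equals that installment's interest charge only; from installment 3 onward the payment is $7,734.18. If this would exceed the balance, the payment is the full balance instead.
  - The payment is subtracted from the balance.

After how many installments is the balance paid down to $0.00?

# | Opening | Interest | Payment | End bal
1 | $43,767.30 | $1,488.09 | $1,488.09 | $43,767.30
2 | $43,767.30 | $1,488.09 | $1,488.09 | $43,767.30
3 | $43,767.30 | $1,488.09 | $7,734.18 | $37,521.21
4 | $37,521.21 | $1,275.72 | $7,734.18 | $31,062.75
5 | $31,062.75 | $1,056.13 | $7,734.18 | $24,384.70
6 | $24,384.70 | $829.08 | $7,734.18 | $17,479.60
7 | $17,479.60 | $594.31 | $7,734.18 | $10,339.73
8 | $10,339.73 | $351.55 | $7,734.18 | $2,957.10
9 | $2,957.10 | $100.54 | $3,057.64 | $0.00
Balance reaches $0.00 in installment 9.

9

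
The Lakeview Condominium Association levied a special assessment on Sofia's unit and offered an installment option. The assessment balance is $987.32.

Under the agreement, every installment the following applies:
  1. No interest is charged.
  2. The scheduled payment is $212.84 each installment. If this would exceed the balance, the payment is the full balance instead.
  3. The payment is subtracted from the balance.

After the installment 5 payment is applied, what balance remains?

Installment 1: $987.32 − $212.84 → $774.48
Installment 2: $774.48 − $212.84 → $561.64
Installment 3: $561.64 − $212.84 → $348.80
Installment 4: $348.80 − $212.84 → $135.96
Installment 5: $135.96 − $135.96 → $0.00

$0.00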